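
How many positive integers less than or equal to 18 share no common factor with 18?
6

18 = 2 × 3^2
φ(n) = n × ∏(1 - 1/p) for each prime p dividing n
φ(18) = 18 × (1 - 1/2) × (1 - 1/3) = 6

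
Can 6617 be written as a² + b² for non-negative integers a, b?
29² + 76² (a=29, b=76)

Factorization: 6617 = 13 × 509
By Fermat: n is sum of two squares iff every prime p ≡ 3 (mod 4) appears to even power.
All primes ≡ 3 (mod 4) appear to even power.
Search a = 0, 1, 2, … for 6617 - a² a perfect square: first hit at a = 29: 6617 - 841 = 5776 = 76².
6617 = 29² + 76² = 841 + 5776 ✓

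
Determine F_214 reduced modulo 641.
636

Matrix identity: Q^n = [[F_(n+1), F_n], [F_n, F_(n-1)]] with Q = [[1,1],[1,0]].
n = 214 = 11010110₂. Square-and-multiply, entries mod 641:
Q^1 = [[1,1],[1,0]]
Q^3 = (Q^1)²·Q = [[3,2],[2,1]]
Q^6 = (Q^3)² = [[13,8],[8,5]]
Q^13 = (Q^6)²·Q = [[377,233],[233,144]]
Q^26 = (Q^13)² = [[272,244],[244,28]]
Q^53 = (Q^26)²·Q = [[318,192],[192,126]]
Q^107 = (Q^53)²·Q = [[168,173],[173,636]]
Q^214 = (Q^107)² = [[463,636],[636,468]]
F_214 mod 641 = Q^214[0][1] = 636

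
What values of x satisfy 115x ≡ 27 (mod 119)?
x ≡ 23 (mod 119)

gcd(115, 119) = 1, which divides 27, so solutions exist.
Find 115^(-1) mod 119 by the extended Euclidean algorithm:
119 = 1 × 115 + 4  ⟹  4 = (1)·119 + (-1)·115
115 = 28 × 4 + 3  ⟹  3 = (-28)·119 + (29)·115
4 = 1 × 3 + 1  ⟹  1 = (29)·119 + (-30)·115
So (-30)·115 ≡ 1 (mod 119), i.e. 115^(-1) ≡ -30 ≡ 89 (mod 119).
x ≡ 89 × 27 = 2403 ≡ 23 (mod 119).
Check: 115 × 23 = 2645 ≡ 27 (mod 119).
Unique solution: x ≡ 23 (mod 119)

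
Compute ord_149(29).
37

149 is prime, so ord(29) divides φ(149) = 148.
Divisors of 148: 1, 2, 4, 37, 74, 148.
Repeated squaring: 29^1 ≡ 29, 29^2 ≡ 96, 29^4 ≡ 127, 29^8 ≡ 37, 29^16 ≡ 28, 29^32 ≡ 39, 29^64 ≡ 31, 29^128 ≡ 67 (mod 149).
Test 29^d mod 149 for each divisor d in increasing order:
29^1 ≡ 29
29^2 ≡ 96
29^4 ≡ 127
29^37 = 29^32·29^4·29^1 ≡ 1  ← first divisor giving 1
The order is 37.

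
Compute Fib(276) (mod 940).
232

Matrix identity: Q^n = [[F_(n+1), F_n], [F_n, F_(n-1)]] with Q = [[1,1],[1,0]].
n = 276 = 100010100₂. Square-and-multiply, entries mod 940:
Q^1 = [[1,1],[1,0]]
Q^2 = (Q^1)² = [[2,1],[1,1]]
Q^4 = (Q^2)² = [[5,3],[3,2]]
Q^8 = (Q^4)² = [[34,21],[21,13]]
Q^17 = (Q^8)²·Q = [[704,657],[657,47]]
Q^34 = (Q^17)² = [[425,847],[847,518]]
Q^69 = (Q^34)²·Q = [[55,334],[334,661]]
Q^138 = (Q^69)² = [[841,384],[384,457]]
Q^276 = (Q^138)² = [[277,232],[232,45]]
F_276 mod 940 = Q^276[0][1] = 232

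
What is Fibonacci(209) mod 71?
1

Matrix identity: Q^n = [[F_(n+1), F_n], [F_n, F_(n-1)]] with Q = [[1,1],[1,0]].
n = 209 = 11010001₂. Square-and-multiply, entries mod 71:
Q^1 = [[1,1],[1,0]]
Q^3 = (Q^1)²·Q = [[3,2],[2,1]]
Q^6 = (Q^3)² = [[13,8],[8,5]]
Q^13 = (Q^6)²·Q = [[22,20],[20,2]]
Q^26 = (Q^13)² = [[32,54],[54,49]]
Q^52 = (Q^26)² = [[35,43],[43,63]]
Q^104 = (Q^52)² = [[21,25],[25,67]]
Q^209 = (Q^104)²·Q = [[0,1],[1,70]]
F_209 mod 71 = Q^209[0][1] = 1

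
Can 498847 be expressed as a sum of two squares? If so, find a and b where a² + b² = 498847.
Not possible

Factorization: 498847 = 23^3 × 41
By Fermat: n is sum of two squares iff every prime p ≡ 3 (mod 4) appears to even power.
Prime(s) ≡ 3 (mod 4) with odd exponent: [(23, 3)]
Therefore 498847 cannot be expressed as a² + b².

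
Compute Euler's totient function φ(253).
220

253 = 11 × 23
φ(n) = n × ∏(1 - 1/p) for each prime p dividing n
φ(253) = 253 × (1 - 1/11) × (1 - 1/23) = 220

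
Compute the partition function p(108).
483502844

p(n) counts ways to write n as a sum of positive integers (order ignored).
Euler's pentagonal recurrence: p(k) = p(k-1) + p(k-2) - p(k-5) - p(k-7) + p(k-12) + p(k-15) - ... (offsets j(3j∓1)/2, signs ++--, p(0)=1, p(<0)=0).
DP table for k = 0..107: p(0)=1, p(1)=1, p(2)=2, p(3)=3, p(4)=5, p(5)=7, p(6)=11, p(7)=15, p(8)=22, p(9)=30, p(10)=42, p(11)=56, p(12)=77, p(13)=101, p(14)=135, p(15)=176, p(16)=231, p(17)=297, p(18)=385, p(19)=490, p(20)=627, p(21)=792, p(22)=1002, p(23)=1255, p(24)=1575, p(25)=1958, p(26)=2436, p(27)=3010, p(28)=3718, p(29)=4565, p(30)=5604, p(31)=6842, p(32)=8349, p(33)=10143, p(34)=12310, p(35)=14883, p(36)=17977, p(37)=21637, p(38)=26015, p(39)=31185, p(40)=37338, p(41)=44583, p(42)=53174, p(43)=63261, p(44)=75175, p(45)=89134, p(46)=105558, p(47)=124754, p(48)=147273, p(49)=173525, p(50)=204226, p(51)=239943, p(52)=281589, p(53)=329931, p(54)=386155, p(55)=451276, p(56)=526823, p(57)=614154, p(58)=715220, p(59)=831820, p(60)=966467, p(61)=1121505, p(62)=1300156, p(63)=1505499, p(64)=1741630, p(65)=2012558, p(66)=2323520, p(67)=2679689, p(68)=3087735, p(69)=3554345, p(70)=4087968, p(71)=4697205, p(72)=5392783, p(73)=6185689, p(74)=7089500, p(75)=8118264, p(76)=9289091, p(77)=10619863, p(78)=12132164, p(79)=13848650, p(80)=15796476, p(81)=18004327, p(82)=20506255, p(83)=23338469, p(84)=26543660, p(85)=30167357, p(86)=34262962, p(87)=38887673, p(88)=44108109, p(89)=49995925, p(90)=56634173, p(91)=64112359, p(92)=72533807, p(93)=82010177, p(94)=92669720, p(95)=104651419, p(96)=118114304, p(97)=133230930, p(98)=150198136, p(99)=169229875, p(100)=190569292, p(101)=214481126, p(102)=241265379, p(103)=271248950, p(104)=304801365, p(105)=342325709, p(106)=384276336, p(107)=431149389.
Final step: p(108) = p(107) + p(106) - p(103) - p(101) + p(96) + p(93) - p(86) - p(82) + p(73) + p(68) - p(57) - p(51) + p(38) + p(31) - p(16) - p(8)
= 431149389 + 384276336 - 271248950 - 214481126 + 118114304 + 82010177 - 34262962 - 20506255 + 6185689 + 3087735 - 614154 - 239943 + 26015 + 6842 - 231 - 22
= 483502844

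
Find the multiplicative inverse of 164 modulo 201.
38

gcd(164, 201) = 1, so the inverse exists.
Extended Euclidean algorithm on (201, 164):
201 = 1 × 164 + 37  ⟹  37 = (1)·201 + (-1)·164
164 = 4 × 37 + 16  ⟹  16 = (-4)·201 + (5)·164
37 = 2 × 16 + 5  ⟹  5 = (9)·201 + (-11)·164
16 = 3 × 5 + 1  ⟹  1 = (-31)·201 + (38)·164
So (38)·164 ≡ 1 (mod 201), i.e. 164^(-1) ≡ 38 (mod 201).
Check: 164 × 38 = 6232 ≡ 1 (mod 201)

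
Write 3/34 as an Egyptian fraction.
1/12 + 1/204

Greedy algorithm:
3/34: ceiling(34/3) = 12, use 1/12
1/204: ceiling(204/1) = 204, use 1/204
Result: 3/34 = 1/12 + 1/204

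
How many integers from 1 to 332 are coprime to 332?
164

332 = 2^2 × 83
φ(n) = n × ∏(1 - 1/p) for each prime p dividing n
φ(332) = 332 × (1 - 1/2) × (1 - 1/83) = 164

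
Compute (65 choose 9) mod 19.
0

Using Lucas' theorem:
Write n=65 and k=9 in base 19:
n in base 19: [3, 8]
k in base 19: [0, 9]
C(65,9) mod 19 = ∏ C(n_i, k_i) mod 19
Digit binomials (mod 19): C(3,0) = 1; C(8,9) = 0 (k_i > n_i)
Product: 1 × 0 = 0 ≡ 0 (mod 19)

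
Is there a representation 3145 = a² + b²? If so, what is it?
3² + 56² (a=3, b=56)

Factorization: 3145 = 5 × 17 × 37
By Fermat: n is sum of two squares iff every prime p ≡ 3 (mod 4) appears to even power.
All primes ≡ 3 (mod 4) appear to even power.
Search a = 0, 1, 2, … for 3145 - a² a perfect square: first hit at a = 3: 3145 - 9 = 3136 = 56².
3145 = 3² + 56² = 9 + 3136 ✓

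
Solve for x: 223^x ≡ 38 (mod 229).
227

Baby-step giant-step with step n = ⌈√229⌉ = 16.
Baby steps 223^j mod 229 (j:value) for j=0..15: 0:1, 1:223, 2:36, 3:13, 4:151, 5:10, 6:169, 7:131, 8:130, 9:136, 10:100, 11:87, 12:165, 13:155, 14:215, 15:84.
Giant-step multiplier: 223^(-16) ≡ 223^(228-16) = 223^212 ≡ 224 (mod 229).
Giant steps γ_i = 38·224^i mod 229: γ_0=38, γ_1=39, γ_2=34, γ_3=59, γ_4=163, γ_5=101, γ_6=182, γ_7=6, γ_8=199, γ_9=150, γ_10=166, γ_11=86, γ_12=28, γ_13=89, γ_14=13 (in table at j=3).
x = i·n + j = 14·16 + 3 = 227.
Check: 223^227 ≡ 38 (mod 229).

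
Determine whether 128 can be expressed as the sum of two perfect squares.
8² + 8² (a=8, b=8)

Factorization: 128 = 2^7
By Fermat: n is sum of two squares iff every prime p ≡ 3 (mod 4) appears to even power.
All primes ≡ 3 (mod 4) appear to even power.
Search a = 0, 1, 2, … for 128 - a² a perfect square: first hit at a = 8: 128 - 64 = 64 = 8².
128 = 8² + 8² = 64 + 64 ✓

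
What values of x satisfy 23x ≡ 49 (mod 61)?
x ≡ 26 (mod 61)

gcd(23, 61) = 1, which divides 49, so solutions exist.
Find 23^(-1) mod 61 by the extended Euclidean algorithm:
61 = 2 × 23 + 15  ⟹  15 = (1)·61 + (-2)·23
23 = 1 × 15 + 8  ⟹  8 = (-1)·61 + (3)·23
15 = 1 × 8 + 7  ⟹  7 = (2)·61 + (-5)·23
8 = 1 × 7 + 1  ⟹  1 = (-3)·61 + (8)·23
So (8)·23 ≡ 1 (mod 61), i.e. 23^(-1) ≡ 8 (mod 61).
x ≡ 8 × 49 = 392 ≡ 26 (mod 61).
Check: 23 × 26 = 598 ≡ 49 (mod 61).
Unique solution: x ≡ 26 (mod 61)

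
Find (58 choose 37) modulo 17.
3

Using Lucas' theorem:
Write n=58 and k=37 in base 17:
n in base 17: [3, 7]
k in base 17: [2, 3]
C(58,37) mod 17 = ∏ C(n_i, k_i) mod 17
Digit binomials (mod 17): C(3,2) = 3; C(7,3) = 35 ≡ 1
Product: 3 × 1 = 3 ≡ 3 (mod 17)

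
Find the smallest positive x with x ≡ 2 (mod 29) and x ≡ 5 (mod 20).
205

Using Chinese Remainder Theorem:
M = 29 × 20 = 580
M1 = 20, M2 = 29
y1 = 20^(-1) mod 29 = 16
y2 = 29^(-1) mod 20 = 9
x = (2×20×16 + 5×29×9) mod 580 = 205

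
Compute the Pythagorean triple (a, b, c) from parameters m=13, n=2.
(165, 52, 173)

Euclid's formula: a = m² - n², b = 2mn, c = m² + n²
m = 13, n = 2
a = 13² - 2² = 169 - 4 = 165
b = 2 × 13 × 2 = 52
c = 13² + 2² = 169 + 4 = 173
Verification: 165² + 52² = 27225 + 2704 = 29929 = 173² ✓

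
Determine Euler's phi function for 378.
108

378 = 2 × 3^3 × 7
φ(n) = n × ∏(1 - 1/p) for each prime p dividing n
φ(378) = 378 × (1 - 1/2) × (1 - 1/3) × (1 - 1/7) = 108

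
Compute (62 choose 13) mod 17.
0

Using Lucas' theorem:
Write n=62 and k=13 in base 17:
n in base 17: [3, 11]
k in base 17: [0, 13]
C(62,13) mod 17 = ∏ C(n_i, k_i) mod 17
Digit binomials (mod 17): C(3,0) = 1; C(11,13) = 0 (k_i > n_i)
Product: 1 × 0 = 0 ≡ 0 (mod 17)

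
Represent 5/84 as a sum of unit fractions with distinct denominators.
1/17 + 1/1428

Greedy algorithm:
5/84: ceiling(84/5) = 17, use 1/17
1/1428: ceiling(1428/1) = 1428, use 1/1428
Result: 5/84 = 1/17 + 1/1428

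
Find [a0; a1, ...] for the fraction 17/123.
[0; 7, 4, 4]

Euclidean algorithm steps:
17 = 0 × 123 + 17
123 = 7 × 17 + 4
17 = 4 × 4 + 1
4 = 4 × 1 + 0
Continued fraction: [0; 7, 4, 4]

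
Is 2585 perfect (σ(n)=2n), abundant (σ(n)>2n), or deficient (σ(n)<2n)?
deficient

Proper divisors of 2585: sum = 1 + 5 + 11 + 47 + 55 + 235 + 517 = 871
Since 871 < 2585, 2585 is deficient.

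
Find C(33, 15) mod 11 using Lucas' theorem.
0

Using Lucas' theorem:
Write n=33 and k=15 in base 11:
n in base 11: [3, 0]
k in base 11: [1, 4]
C(33,15) mod 11 = ∏ C(n_i, k_i) mod 11
Digit binomials (mod 11): C(3,1) = 3; C(0,4) = 0 (k_i > n_i)
Product: 3 × 0 = 0 ≡ 0 (mod 11)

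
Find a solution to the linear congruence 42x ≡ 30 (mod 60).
x ≡ 5 (mod 10)

gcd(42, 60) = 6, which divides 30, so solutions exist.
Divide through by 6: 7x ≡ 5 (mod 10).
Find 7^(-1) mod 10 by the extended Euclidean algorithm:
10 = 1 × 7 + 3  ⟹  3 = (1)·10 + (-1)·7
7 = 2 × 3 + 1  ⟹  1 = (-2)·10 + (3)·7
So (3)·7 ≡ 1 (mod 10), i.e. 7^(-1) ≡ 3 (mod 10).
x ≡ 3 × 5 = 15 ≡ 5 (mod 10).
Check: 42 × 5 = 210 ≡ 30 (mod 60).
x ≡ 5 (mod 10), giving 6 solutions mod 60.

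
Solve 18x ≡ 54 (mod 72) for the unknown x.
x ≡ 3 (mod 4)

gcd(18, 72) = 18, which divides 54, so solutions exist.
Divide through by 18: x ≡ 3 (mod 4).
The coefficient of x is now 1, so x ≡ 3 (mod 4).
Check: 18 × 3 = 54 ≡ 54 (mod 72).
x ≡ 3 (mod 4), giving 18 solutions mod 72.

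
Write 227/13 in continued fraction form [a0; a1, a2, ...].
[17; 2, 6]

Euclidean algorithm steps:
227 = 17 × 13 + 6
13 = 2 × 6 + 1
6 = 6 × 1 + 0
Continued fraction: [17; 2, 6]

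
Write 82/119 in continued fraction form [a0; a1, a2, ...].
[0; 1, 2, 4, 1, 1, 1, 2]

Euclidean algorithm steps:
82 = 0 × 119 + 82
119 = 1 × 82 + 37
82 = 2 × 37 + 8
37 = 4 × 8 + 5
8 = 1 × 5 + 3
5 = 1 × 3 + 2
3 = 1 × 2 + 1
2 = 2 × 1 + 0
Continued fraction: [0; 1, 2, 4, 1, 1, 1, 2]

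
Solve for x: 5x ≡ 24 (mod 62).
x ≡ 42 (mod 62)

gcd(5, 62) = 1, which divides 24, so solutions exist.
Find 5^(-1) mod 62 by the extended Euclidean algorithm:
62 = 12 × 5 + 2  ⟹  2 = (1)·62 + (-12)·5
5 = 2 × 2 + 1  ⟹  1 = (-2)·62 + (25)·5
So (25)·5 ≡ 1 (mod 62), i.e. 5^(-1) ≡ 25 (mod 62).
x ≡ 25 × 24 = 600 ≡ 42 (mod 62).
Check: 5 × 42 = 210 ≡ 24 (mod 62).
Unique solution: x ≡ 42 (mod 62)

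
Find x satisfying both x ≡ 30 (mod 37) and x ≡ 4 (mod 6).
178

Using Chinese Remainder Theorem:
M = 37 × 6 = 222
M1 = 6, M2 = 37
y1 = 6^(-1) mod 37 = 31
y2 = 37^(-1) mod 6 = 1
x = (30×6×31 + 4×37×1) mod 222 = 178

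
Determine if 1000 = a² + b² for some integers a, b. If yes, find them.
10² + 30² (a=10, b=30)

Factorization: 1000 = 2^3 × 5^3
By Fermat: n is sum of two squares iff every prime p ≡ 3 (mod 4) appears to even power.
All primes ≡ 3 (mod 4) appear to even power.
Search a = 0, 1, 2, … for 1000 - a² a perfect square: first hit at a = 10: 1000 - 100 = 900 = 30².
1000 = 10² + 30² = 100 + 900 ✓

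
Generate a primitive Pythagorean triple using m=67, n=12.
(4345, 1608, 4633)

Euclid's formula: a = m² - n², b = 2mn, c = m² + n²
m = 67, n = 12
a = 67² - 12² = 4489 - 144 = 4345
b = 2 × 67 × 12 = 1608
c = 67² + 12² = 4489 + 144 = 4633
Verification: 4345² + 1608² = 18879025 + 2585664 = 21464689 = 4633² ✓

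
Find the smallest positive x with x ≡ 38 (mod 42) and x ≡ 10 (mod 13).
374

Using Chinese Remainder Theorem:
M = 42 × 13 = 546
M1 = 13, M2 = 42
y1 = 13^(-1) mod 42 = 13
y2 = 42^(-1) mod 13 = 9
x = (38×13×13 + 10×42×9) mod 546 = 374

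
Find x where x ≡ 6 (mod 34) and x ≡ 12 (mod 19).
278

Using Chinese Remainder Theorem:
M = 34 × 19 = 646
M1 = 19, M2 = 34
y1 = 19^(-1) mod 34 = 9
y2 = 34^(-1) mod 19 = 14
x = (6×19×9 + 12×34×14) mod 646 = 278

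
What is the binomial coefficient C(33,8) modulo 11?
0

Using Lucas' theorem:
Write n=33 and k=8 in base 11:
n in base 11: [3, 0]
k in base 11: [0, 8]
C(33,8) mod 11 = ∏ C(n_i, k_i) mod 11
Digit binomials (mod 11): C(3,0) = 1; C(0,8) = 0 (k_i > n_i)
Product: 1 × 0 = 0 ≡ 0 (mod 11)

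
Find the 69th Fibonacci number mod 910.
194

Matrix identity: Q^n = [[F_(n+1), F_n], [F_n, F_(n-1)]] with Q = [[1,1],[1,0]].
n = 69 = 1000101₂. Square-and-multiply, entries mod 910:
Q^1 = [[1,1],[1,0]]
Q^2 = (Q^1)² = [[2,1],[1,1]]
Q^4 = (Q^2)² = [[5,3],[3,2]]
Q^8 = (Q^4)² = [[34,21],[21,13]]
Q^17 = (Q^8)²·Q = [[764,687],[687,77]]
Q^34 = (Q^17)² = [[65,827],[827,148]]
Q^69 = (Q^34)²·Q = [[715,194],[194,521]]
F_69 mod 910 = Q^69[0][1] = 194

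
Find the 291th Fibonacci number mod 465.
344

Matrix identity: Q^n = [[F_(n+1), F_n], [F_n, F_(n-1)]] with Q = [[1,1],[1,0]].
n = 291 = 100100011₂. Square-and-multiply, entries mod 465:
Q^1 = [[1,1],[1,0]]
Q^2 = (Q^1)² = [[2,1],[1,1]]
Q^4 = (Q^2)² = [[5,3],[3,2]]
Q^9 = (Q^4)²·Q = [[55,34],[34,21]]
Q^18 = (Q^9)² = [[461,259],[259,202]]
Q^36 = (Q^18)² = [[137,132],[132,5]]
Q^72 = (Q^36)² = [[388,144],[144,244]]
Q^145 = (Q^72)²·Q = [[28,160],[160,333]]
Q^291 = (Q^145)²·Q = [[444,344],[344,100]]
F_291 mod 465 = Q^291[0][1] = 344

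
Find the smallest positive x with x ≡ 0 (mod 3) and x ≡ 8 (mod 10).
18

Using Chinese Remainder Theorem:
M = 3 × 10 = 30
M1 = 10, M2 = 3
y1 = 10^(-1) mod 3 = 1
y2 = 3^(-1) mod 10 = 7
x = (0×10×1 + 8×3×7) mod 30 = 18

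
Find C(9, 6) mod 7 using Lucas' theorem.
0

Using Lucas' theorem:
Write n=9 and k=6 in base 7:
n in base 7: [1, 2]
k in base 7: [0, 6]
C(9,6) mod 7 = ∏ C(n_i, k_i) mod 7
Digit binomials (mod 7): C(1,0) = 1; C(2,6) = 0 (k_i > n_i)
Product: 1 × 0 = 0 ≡ 0 (mod 7)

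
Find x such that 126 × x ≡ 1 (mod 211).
139

gcd(126, 211) = 1, so the inverse exists.
Extended Euclidean algorithm on (211, 126):
211 = 1 × 126 + 85  ⟹  85 = (1)·211 + (-1)·126
126 = 1 × 85 + 41  ⟹  41 = (-1)·211 + (2)·126
85 = 2 × 41 + 3  ⟹  3 = (3)·211 + (-5)·126
41 = 13 × 3 + 2  ⟹  2 = (-40)·211 + (67)·126
3 = 1 × 2 + 1  ⟹  1 = (43)·211 + (-72)·126
So (-72)·126 ≡ 1 (mod 211), i.e. 126^(-1) ≡ -72 ≡ 139 (mod 211).
Check: 126 × 139 = 17514 ≡ 1 (mod 211)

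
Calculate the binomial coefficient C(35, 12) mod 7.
0

Using Lucas' theorem:
Write n=35 and k=12 in base 7:
n in base 7: [5, 0]
k in base 7: [1, 5]
C(35,12) mod 7 = ∏ C(n_i, k_i) mod 7
Digit binomials (mod 7): C(5,1) = 5; C(0,5) = 0 (k_i > n_i)
Product: 5 × 0 = 0 ≡ 0 (mod 7)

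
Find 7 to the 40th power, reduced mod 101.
87

Repeated squaring. Binary of 40 = 101000.
7^1 ≡ 7 (mod 101); 7^2 ≡ 49 (mod 101); 7^4 ≡ 78 (mod 101); 7^8 ≡ 24 (mod 101); 7^16 ≡ 71 (mod 101); 7^32 ≡ 92 (mod 101)
7^40 = 7^8 × 7^32 ≡ 87 (mod 101)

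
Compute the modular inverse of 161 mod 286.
151

gcd(161, 286) = 1, so the inverse exists.
Extended Euclidean algorithm on (286, 161):
286 = 1 × 161 + 125  ⟹  125 = (1)·286 + (-1)·161
161 = 1 × 125 + 36  ⟹  36 = (-1)·286 + (2)·161
125 = 3 × 36 + 17  ⟹  17 = (4)·286 + (-7)·161
36 = 2 × 17 + 2  ⟹  2 = (-9)·286 + (16)·161
17 = 8 × 2 + 1  ⟹  1 = (76)·286 + (-135)·161
So (-135)·161 ≡ 1 (mod 286), i.e. 161^(-1) ≡ -135 ≡ 151 (mod 286).
Check: 161 × 151 = 24311 ≡ 1 (mod 286)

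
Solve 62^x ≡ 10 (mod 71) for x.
2

Baby-step giant-step with step n = ⌈√71⌉ = 9.
Baby steps 62^j mod 71 (j:value) for j=0..8: 0:1, 1:62, 2:10, 3:52, 4:29, 5:23, 6:6, 7:17, 8:60.
h = 10 is already in the table at j=2, so x = 2.
Check: 62^2 ≡ 10 (mod 71).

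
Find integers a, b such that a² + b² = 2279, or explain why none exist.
Not possible

Factorization: 2279 = 43 × 53
By Fermat: n is sum of two squares iff every prime p ≡ 3 (mod 4) appears to even power.
Prime(s) ≡ 3 (mod 4) with odd exponent: [(43, 1)]
Therefore 2279 cannot be expressed as a² + b².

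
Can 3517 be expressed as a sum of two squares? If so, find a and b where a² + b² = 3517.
6² + 59² (a=6, b=59)

Factorization: 3517 = 3517
By Fermat: n is sum of two squares iff every prime p ≡ 3 (mod 4) appears to even power.
All primes ≡ 3 (mod 4) appear to even power.
Search a = 0, 1, 2, … for 3517 - a² a perfect square: first hit at a = 6: 3517 - 36 = 3481 = 59².
3517 = 6² + 59² = 36 + 3481 ✓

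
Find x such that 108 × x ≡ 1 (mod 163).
80

gcd(108, 163) = 1, so the inverse exists.
Extended Euclidean algorithm on (163, 108):
163 = 1 × 108 + 55  ⟹  55 = (1)·163 + (-1)·108
108 = 1 × 55 + 53  ⟹  53 = (-1)·163 + (2)·108
55 = 1 × 53 + 2  ⟹  2 = (2)·163 + (-3)·108
53 = 26 × 2 + 1  ⟹  1 = (-53)·163 + (80)·108
So (80)·108 ≡ 1 (mod 163), i.e. 108^(-1) ≡ 80 (mod 163).
Check: 108 × 80 = 8640 ≡ 1 (mod 163)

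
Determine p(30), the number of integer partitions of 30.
5604

p(n) counts ways to write n as a sum of positive integers (order ignored).
Euler's pentagonal recurrence: p(k) = p(k-1) + p(k-2) - p(k-5) - p(k-7) + p(k-12) + p(k-15) - ... (offsets j(3j∓1)/2, signs ++--, p(0)=1, p(<0)=0).
DP table for k = 0..29: p(0)=1, p(1)=1, p(2)=2, p(3)=3, p(4)=5, p(5)=7, p(6)=11, p(7)=15, p(8)=22, p(9)=30, p(10)=42, p(11)=56, p(12)=77, p(13)=101, p(14)=135, p(15)=176, p(16)=231, p(17)=297, p(18)=385, p(19)=490, p(20)=627, p(21)=792, p(22)=1002, p(23)=1255, p(24)=1575, p(25)=1958, p(26)=2436, p(27)=3010, p(28)=3718, p(29)=4565.
Final step: p(30) = p(29) + p(28) - p(25) - p(23) + p(18) + p(15) - p(8) - p(4)
= 4565 + 3718 - 1958 - 1255 + 385 + 176 - 22 - 5
= 5604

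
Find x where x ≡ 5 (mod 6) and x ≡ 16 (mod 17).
101

Using Chinese Remainder Theorem:
M = 6 × 17 = 102
M1 = 17, M2 = 6
y1 = 17^(-1) mod 6 = 5
y2 = 6^(-1) mod 17 = 3
x = (5×17×5 + 16×6×3) mod 102 = 101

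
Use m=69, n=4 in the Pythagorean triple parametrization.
(4745, 552, 4777)

Euclid's formula: a = m² - n², b = 2mn, c = m² + n²
m = 69, n = 4
a = 69² - 4² = 4761 - 16 = 4745
b = 2 × 69 × 4 = 552
c = 69² + 4² = 4761 + 16 = 4777
Verification: 4745² + 552² = 22515025 + 304704 = 22819729 = 4777² ✓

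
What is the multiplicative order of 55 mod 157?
156

157 is prime, so ord(55) divides φ(157) = 156.
Divisors of 156: 1, 2, 3, 4, 6, 12, 13, 26, 39, 52, 78, 156.
Repeated squaring: 55^1 ≡ 55, 55^2 ≡ 42, 55^4 ≡ 37, 55^8 ≡ 113, 55^16 ≡ 52, 55^32 ≡ 35, 55^64 ≡ 126, 55^128 ≡ 19 (mod 157).
Test 55^d mod 157 for each divisor d in increasing order:
55^1 ≡ 55
55^2 ≡ 42
55^3 = 55^2·55^1 ≡ 112
55^4 ≡ 37
55^6 = 55^4·55^2 ≡ 141
55^12 = 55^8·55^4 ≡ 99
55^13 = 55^8·55^4·55^1 ≡ 107
55^26 = 55^16·55^8·55^2 ≡ 145
55^39 = 55^32·55^4·55^2·55^1 ≡ 129
55^52 = 55^32·55^16·55^4 ≡ 144
55^78 = 55^64·55^8·55^4·55^2 ≡ 156
55^156 = 55^128·55^16·55^8·55^4 ≡ 1  ← first divisor giving 1
The order is 156.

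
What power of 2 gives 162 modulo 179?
77

Baby-step giant-step with step n = ⌈√179⌉ = 14.
Baby steps 2^j mod 179 (j:value) for j=0..13: 0:1, 1:2, 2:4, 3:8, 4:16, 5:32, 6:64, 7:128, 8:77, 9:154, 10:129, 11:79, 12:158, 13:137.
Giant-step multiplier: 2^(-14) ≡ 2^(178-14) = 2^164 ≡ 49 (mod 179).
Giant steps γ_i = 162·49^i mod 179: γ_0=162, γ_1=62, γ_2=174, γ_3=113, γ_4=167, γ_5=128 (in table at j=7).
x = i·n + j = 5·14 + 7 = 77.
Check: 2^77 ≡ 162 (mod 179).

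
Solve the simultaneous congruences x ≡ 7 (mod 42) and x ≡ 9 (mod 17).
553

Using Chinese Remainder Theorem:
M = 42 × 17 = 714
M1 = 17, M2 = 42
y1 = 17^(-1) mod 42 = 5
y2 = 42^(-1) mod 17 = 15
x = (7×17×5 + 9×42×15) mod 714 = 553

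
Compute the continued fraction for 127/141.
[0; 1, 9, 14]

Euclidean algorithm steps:
127 = 0 × 141 + 127
141 = 1 × 127 + 14
127 = 9 × 14 + 1
14 = 14 × 1 + 0
Continued fraction: [0; 1, 9, 14]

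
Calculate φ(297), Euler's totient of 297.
180

297 = 3^3 × 11
φ(n) = n × ∏(1 - 1/p) for each prime p dividing n
φ(297) = 297 × (1 - 1/3) × (1 - 1/11) = 180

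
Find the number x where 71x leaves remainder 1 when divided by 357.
176

gcd(71, 357) = 1, so the inverse exists.
Extended Euclidean algorithm on (357, 71):
357 = 5 × 71 + 2  ⟹  2 = (1)·357 + (-5)·71
71 = 35 × 2 + 1  ⟹  1 = (-35)·357 + (176)·71
So (176)·71 ≡ 1 (mod 357), i.e. 71^(-1) ≡ 176 (mod 357).
Check: 71 × 176 = 12496 ≡ 1 (mod 357)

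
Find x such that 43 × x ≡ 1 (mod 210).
127

gcd(43, 210) = 1, so the inverse exists.
Extended Euclidean algorithm on (210, 43):
210 = 4 × 43 + 38  ⟹  38 = (1)·210 + (-4)·43
43 = 1 × 38 + 5  ⟹  5 = (-1)·210 + (5)·43
38 = 7 × 5 + 3  ⟹  3 = (8)·210 + (-39)·43
5 = 1 × 3 + 2  ⟹  2 = (-9)·210 + (44)·43
3 = 1 × 2 + 1  ⟹  1 = (17)·210 + (-83)·43
So (-83)·43 ≡ 1 (mod 210), i.e. 43^(-1) ≡ -83 ≡ 127 (mod 210).
Check: 43 × 127 = 5461 ≡ 1 (mod 210)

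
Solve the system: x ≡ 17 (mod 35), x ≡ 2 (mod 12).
122

Using Chinese Remainder Theorem:
M = 35 × 12 = 420
M1 = 12, M2 = 35
y1 = 12^(-1) mod 35 = 3
y2 = 35^(-1) mod 12 = 11
x = (17×12×3 + 2×35×11) mod 420 = 122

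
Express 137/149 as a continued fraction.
[0; 1, 11, 2, 2, 2]

Euclidean algorithm steps:
137 = 0 × 149 + 137
149 = 1 × 137 + 12
137 = 11 × 12 + 5
12 = 2 × 5 + 2
5 = 2 × 2 + 1
2 = 2 × 1 + 0
Continued fraction: [0; 1, 11, 2, 2, 2]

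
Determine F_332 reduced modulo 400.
109

Matrix identity: Q^n = [[F_(n+1), F_n], [F_n, F_(n-1)]] with Q = [[1,1],[1,0]].
n = 332 = 101001100₂. Square-and-multiply, entries mod 400:
Q^1 = [[1,1],[1,0]]
Q^2 = (Q^1)² = [[2,1],[1,1]]
Q^5 = (Q^2)²·Q = [[8,5],[5,3]]
Q^10 = (Q^5)² = [[89,55],[55,34]]
Q^20 = (Q^10)² = [[146,365],[365,181]]
Q^41 = (Q^20)²·Q = [[296,141],[141,155]]
Q^83 = (Q^41)²·Q = [[288,297],[297,391]]
Q^166 = (Q^83)² = [[353,63],[63,290]]
Q^332 = (Q^166)² = [[178,109],[109,69]]
F_332 mod 400 = Q^332[0][1] = 109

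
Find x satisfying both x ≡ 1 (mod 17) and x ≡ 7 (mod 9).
52

Using Chinese Remainder Theorem:
M = 17 × 9 = 153
M1 = 9, M2 = 17
y1 = 9^(-1) mod 17 = 2
y2 = 17^(-1) mod 9 = 8
x = (1×9×2 + 7×17×8) mod 153 = 52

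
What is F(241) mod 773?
83

Matrix identity: Q^n = [[F_(n+1), F_n], [F_n, F_(n-1)]] with Q = [[1,1],[1,0]].
n = 241 = 11110001₂. Square-and-multiply, entries mod 773:
Q^1 = [[1,1],[1,0]]
Q^3 = (Q^1)²·Q = [[3,2],[2,1]]
Q^7 = (Q^3)²·Q = [[21,13],[13,8]]
Q^15 = (Q^7)²·Q = [[214,610],[610,377]]
Q^30 = (Q^15)² = [[476,292],[292,184]]
Q^60 = (Q^30)² = [[321,243],[243,78]]
Q^120 = (Q^60)² = [[533,332],[332,201]]
Q^241 = (Q^120)²·Q = [[276,83],[83,193]]
F_241 mod 773 = Q^241[0][1] = 83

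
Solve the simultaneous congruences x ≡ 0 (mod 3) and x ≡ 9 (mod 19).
9

Using Chinese Remainder Theorem:
M = 3 × 19 = 57
M1 = 19, M2 = 3
y1 = 19^(-1) mod 3 = 1
y2 = 3^(-1) mod 19 = 13
x = (0×19×1 + 9×3×13) mod 57 = 9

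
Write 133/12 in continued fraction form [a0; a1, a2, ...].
[11; 12]

Euclidean algorithm steps:
133 = 11 × 12 + 1
12 = 12 × 1 + 0
Continued fraction: [11; 12]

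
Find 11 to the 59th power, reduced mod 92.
79

Repeated squaring. Binary of 59 = 111011.
11^1 ≡ 11 (mod 92); 11^2 ≡ 29 (mod 92); 11^4 ≡ 13 (mod 92); 11^8 ≡ 77 (mod 92); 11^16 ≡ 41 (mod 92); 11^32 ≡ 25 (mod 92)
11^59 = 11^1 × 11^2 × 11^8 × 11^16 × 11^32 ≡ 79 (mod 92)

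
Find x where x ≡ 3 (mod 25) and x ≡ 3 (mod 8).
3

Using Chinese Remainder Theorem:
M = 25 × 8 = 200
M1 = 8, M2 = 25
y1 = 8^(-1) mod 25 = 22
y2 = 25^(-1) mod 8 = 1
x = (3×8×22 + 3×25×1) mod 200 = 3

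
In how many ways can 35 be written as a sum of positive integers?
14883

p(n) counts ways to write n as a sum of positive integers (order ignored).
Euler's pentagonal recurrence: p(k) = p(k-1) + p(k-2) - p(k-5) - p(k-7) + p(k-12) + p(k-15) - ... (offsets j(3j∓1)/2, signs ++--, p(0)=1, p(<0)=0).
DP table for k = 0..34: p(0)=1, p(1)=1, p(2)=2, p(3)=3, p(4)=5, p(5)=7, p(6)=11, p(7)=15, p(8)=22, p(9)=30, p(10)=42, p(11)=56, p(12)=77, p(13)=101, p(14)=135, p(15)=176, p(16)=231, p(17)=297, p(18)=385, p(19)=490, p(20)=627, p(21)=792, p(22)=1002, p(23)=1255, p(24)=1575, p(25)=1958, p(26)=2436, p(27)=3010, p(28)=3718, p(29)=4565, p(30)=5604, p(31)=6842, p(32)=8349, p(33)=10143, p(34)=12310.
Final step: p(35) = p(34) + p(33) - p(30) - p(28) + p(23) + p(20) - p(13) - p(9) + p(0)
= 12310 + 10143 - 5604 - 3718 + 1255 + 627 - 101 - 30 + 1
= 14883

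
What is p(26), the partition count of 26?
2436

p(n) counts ways to write n as a sum of positive integers (order ignored).
Euler's pentagonal recurrence: p(k) = p(k-1) + p(k-2) - p(k-5) - p(k-7) + p(k-12) + p(k-15) - ... (offsets j(3j∓1)/2, signs ++--, p(0)=1, p(<0)=0).
DP table for k = 0..25: p(0)=1, p(1)=1, p(2)=2, p(3)=3, p(4)=5, p(5)=7, p(6)=11, p(7)=15, p(8)=22, p(9)=30, p(10)=42, p(11)=56, p(12)=77, p(13)=101, p(14)=135, p(15)=176, p(16)=231, p(17)=297, p(18)=385, p(19)=490, p(20)=627, p(21)=792, p(22)=1002, p(23)=1255, p(24)=1575, p(25)=1958.
Final step: p(26) = p(25) + p(24) - p(21) - p(19) + p(14) + p(11) - p(4) - p(0)
= 1958 + 1575 - 792 - 490 + 135 + 56 - 5 - 1
= 2436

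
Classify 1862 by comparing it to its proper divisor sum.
deficient

Proper divisors of 1862: sum = 1 + 2 + 7 + 14 + 19 + 38 + 49 + 98 + 133 + 266 + 931 = 1558
Since 1558 < 1862, 1862 is deficient.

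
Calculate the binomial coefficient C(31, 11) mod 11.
2

Using Lucas' theorem:
Write n=31 and k=11 in base 11:
n in base 11: [2, 9]
k in base 11: [1, 0]
C(31,11) mod 11 = ∏ C(n_i, k_i) mod 11
Digit binomials (mod 11): C(2,1) = 2; C(9,0) = 1
Product: 2 × 1 = 2 ≡ 2 (mod 11)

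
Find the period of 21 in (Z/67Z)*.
33

67 is prime, so ord(21) divides φ(67) = 66.
Divisors of 66: 1, 2, 3, 6, 11, 22, 33, 66.
Repeated squaring: 21^1 ≡ 21, 21^2 ≡ 39, 21^4 ≡ 47, 21^8 ≡ 65, 21^16 ≡ 4, 21^32 ≡ 16, 21^64 ≡ 55 (mod 67).
Test 21^d mod 67 for each divisor d in increasing order:
21^1 ≡ 21
21^2 ≡ 39
21^3 = 21^2·21^1 ≡ 15
21^6 = 21^4·21^2 ≡ 24
21^11 = 21^8·21^2·21^1 ≡ 37
21^22 = 21^16·21^4·21^2 ≡ 29
21^33 = 21^32·21^1 ≡ 1  ← first divisor giving 1
The order is 33.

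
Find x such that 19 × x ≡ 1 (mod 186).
49

gcd(19, 186) = 1, so the inverse exists.
Extended Euclidean algorithm on (186, 19):
186 = 9 × 19 + 15  ⟹  15 = (1)·186 + (-9)·19
19 = 1 × 15 + 4  ⟹  4 = (-1)·186 + (10)·19
15 = 3 × 4 + 3  ⟹  3 = (4)·186 + (-39)·19
4 = 1 × 3 + 1  ⟹  1 = (-5)·186 + (49)·19
So (49)·19 ≡ 1 (mod 186), i.e. 19^(-1) ≡ 49 (mod 186).
Check: 19 × 49 = 931 ≡ 1 (mod 186)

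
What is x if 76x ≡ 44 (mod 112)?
x ≡ 5 (mod 28)

gcd(76, 112) = 4, which divides 44, so solutions exist.
Divide through by 4: 19x ≡ 11 (mod 28).
Find 19^(-1) mod 28 by the extended Euclidean algorithm:
28 = 1 × 19 + 9  ⟹  9 = (1)·28 + (-1)·19
19 = 2 × 9 + 1  ⟹  1 = (-2)·28 + (3)·19
So (3)·19 ≡ 1 (mod 28), i.e. 19^(-1) ≡ 3 (mod 28).
x ≡ 3 × 11 = 33 ≡ 5 (mod 28).
Check: 76 × 5 = 380 ≡ 44 (mod 112).
x ≡ 5 (mod 28), giving 4 solutions mod 112.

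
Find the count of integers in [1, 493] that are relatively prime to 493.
448

493 = 17 × 29
φ(n) = n × ∏(1 - 1/p) for each prime p dividing n
φ(493) = 493 × (1 - 1/17) × (1 - 1/29) = 448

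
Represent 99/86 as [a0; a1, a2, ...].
[1; 6, 1, 1, 1, 1, 2]

Euclidean algorithm steps:
99 = 1 × 86 + 13
86 = 6 × 13 + 8
13 = 1 × 8 + 5
8 = 1 × 5 + 3
5 = 1 × 3 + 2
3 = 1 × 2 + 1
2 = 2 × 1 + 0
Continued fraction: [1; 6, 1, 1, 1, 1, 2]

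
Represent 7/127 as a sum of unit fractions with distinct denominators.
1/19 + 1/403 + 1/194488 + 1/189127716232

Greedy algorithm:
7/127: ceiling(127/7) = 19, use 1/19
6/2413: ceiling(2413/6) = 403, use 1/403
5/972439: ceiling(972439/5) = 194488, use 1/194488
1/189127716232: ceiling(189127716232/1) = 189127716232, use 1/189127716232
Result: 7/127 = 1/19 + 1/403 + 1/194488 + 1/189127716232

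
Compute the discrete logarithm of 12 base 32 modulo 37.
20

Baby-step giant-step with step n = ⌈√37⌉ = 7.
Baby steps 32^j mod 37 (j:value) for j=0..6: 0:1, 1:32, 2:25, 3:23, 4:33, 5:20, 6:11.
Giant-step multiplier: 32^(-7) ≡ 32^(36-7) = 32^29 ≡ 2 (mod 37).
Giant steps γ_i = 12·2^i mod 37: γ_0=12, γ_1=24, γ_2=11 (in table at j=6).
x = i·n + j = 2·7 + 6 = 20.
Check: 32^20 ≡ 12 (mod 37).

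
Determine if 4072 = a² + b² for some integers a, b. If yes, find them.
34² + 54² (a=34, b=54)

Factorization: 4072 = 2^3 × 509
By Fermat: n is sum of two squares iff every prime p ≡ 3 (mod 4) appears to even power.
All primes ≡ 3 (mod 4) appear to even power.
Search a = 0, 1, 2, … for 4072 - a² a perfect square: first hit at a = 34: 4072 - 1156 = 2916 = 54².
4072 = 34² + 54² = 1156 + 2916 ✓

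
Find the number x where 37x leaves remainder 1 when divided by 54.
19

gcd(37, 54) = 1, so the inverse exists.
Extended Euclidean algorithm on (54, 37):
54 = 1 × 37 + 17  ⟹  17 = (1)·54 + (-1)·37
37 = 2 × 17 + 3  ⟹  3 = (-2)·54 + (3)·37
17 = 5 × 3 + 2  ⟹  2 = (11)·54 + (-16)·37
3 = 1 × 2 + 1  ⟹  1 = (-13)·54 + (19)·37
So (19)·37 ≡ 1 (mod 54), i.e. 37^(-1) ≡ 19 (mod 54).
Check: 37 × 19 = 703 ≡ 1 (mod 54)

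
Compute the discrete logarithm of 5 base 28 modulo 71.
56

Baby-step giant-step with step n = ⌈√71⌉ = 9.
Baby steps 28^j mod 71 (j:value) for j=0..8: 0:1, 1:28, 2:3, 3:13, 4:9, 5:39, 6:27, 7:46, 8:10.
Giant-step multiplier: 28^(-9) ≡ 28^(70-9) = 28^61 ≡ 53 (mod 71).
Giant steps γ_i = 5·53^i mod 71: γ_0=5, γ_1=52, γ_2=58, γ_3=21, γ_4=48, γ_5=59, γ_6=3 (in table at j=2).
x = i·n + j = 6·9 + 2 = 56.
Check: 28^56 ≡ 5 (mod 71).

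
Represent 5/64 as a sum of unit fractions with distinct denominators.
1/13 + 1/832

Greedy algorithm:
5/64: ceiling(64/5) = 13, use 1/13
1/832: ceiling(832/1) = 832, use 1/832
Result: 5/64 = 1/13 + 1/832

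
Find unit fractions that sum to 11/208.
1/19 + 1/3952

Greedy algorithm:
11/208: ceiling(208/11) = 19, use 1/19
1/3952: ceiling(3952/1) = 3952, use 1/3952
Result: 11/208 = 1/19 + 1/3952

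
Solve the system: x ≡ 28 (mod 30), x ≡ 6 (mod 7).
118

Using Chinese Remainder Theorem:
M = 30 × 7 = 210
M1 = 7, M2 = 30
y1 = 7^(-1) mod 30 = 13
y2 = 30^(-1) mod 7 = 4
x = (28×7×13 + 6×30×4) mod 210 = 118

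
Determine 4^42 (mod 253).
82

Repeated squaring. Binary of 42 = 101010.
4^1 ≡ 4 (mod 253); 4^2 ≡ 16 (mod 253); 4^4 ≡ 3 (mod 253); 4^8 ≡ 9 (mod 253); 4^16 ≡ 81 (mod 253); 4^32 ≡ 236 (mod 253)
4^42 = 4^2 × 4^8 × 4^32 ≡ 82 (mod 253)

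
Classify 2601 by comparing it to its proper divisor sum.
deficient

Proper divisors of 2601: sum = 1 + 3 + 9 + 17 + 51 + 153 + 289 + 867 = 1390
Since 1390 < 2601, 2601 is deficient.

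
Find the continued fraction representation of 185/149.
[1; 4, 7, 5]

Euclidean algorithm steps:
185 = 1 × 149 + 36
149 = 4 × 36 + 5
36 = 7 × 5 + 1
5 = 5 × 1 + 0
Continued fraction: [1; 4, 7, 5]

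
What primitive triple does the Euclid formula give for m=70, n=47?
(2691, 6580, 7109)

Euclid's formula: a = m² - n², b = 2mn, c = m² + n²
m = 70, n = 47
a = 70² - 47² = 4900 - 2209 = 2691
b = 2 × 70 × 47 = 6580
c = 70² + 47² = 4900 + 2209 = 7109
Verification: 2691² + 6580² = 7241481 + 43296400 = 50537881 = 7109² ✓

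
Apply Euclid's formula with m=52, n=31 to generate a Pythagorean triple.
(1743, 3224, 3665)

Euclid's formula: a = m² - n², b = 2mn, c = m² + n²
m = 52, n = 31
a = 52² - 31² = 2704 - 961 = 1743
b = 2 × 52 × 31 = 3224
c = 52² + 31² = 2704 + 961 = 3665
Verification: 1743² + 3224² = 3038049 + 10394176 = 13432225 = 3665² ✓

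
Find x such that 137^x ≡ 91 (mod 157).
29

Baby-step giant-step with step n = ⌈√157⌉ = 13.
Baby steps 137^j mod 157 (j:value) for j=0..12: 0:1, 1:137, 2:86, 3:7, 4:17, 5:131, 6:49, 7:119, 8:132, 9:29, 10:48, 11:139, 12:46.
Giant-step multiplier: 137^(-13) ≡ 137^(156-13) = 137^143 ≡ 50 (mod 157).
Giant steps γ_i = 91·50^i mod 157: γ_0=91, γ_1=154, γ_2=7 (in table at j=3).
x = i·n + j = 2·13 + 3 = 29.
Check: 137^29 ≡ 91 (mod 157).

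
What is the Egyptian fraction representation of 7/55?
1/8 + 1/440

Greedy algorithm:
7/55: ceiling(55/7) = 8, use 1/8
1/440: ceiling(440/1) = 440, use 1/440
Result: 7/55 = 1/8 + 1/440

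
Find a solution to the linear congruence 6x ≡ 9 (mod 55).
x ≡ 29 (mod 55)

gcd(6, 55) = 1, which divides 9, so solutions exist.
Find 6^(-1) mod 55 by the extended Euclidean algorithm:
55 = 9 × 6 + 1  ⟹  1 = (1)·55 + (-9)·6
So (-9)·6 ≡ 1 (mod 55), i.e. 6^(-1) ≡ -9 ≡ 46 (mod 55).
x ≡ 46 × 9 = 414 ≡ 29 (mod 55).
Check: 6 × 29 = 174 ≡ 9 (mod 55).
Unique solution: x ≡ 29 (mod 55)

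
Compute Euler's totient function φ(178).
88

178 = 2 × 89
φ(n) = n × ∏(1 - 1/p) for each prime p dividing n
φ(178) = 178 × (1 - 1/2) × (1 - 1/89) = 88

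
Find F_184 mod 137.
66

Matrix identity: Q^n = [[F_(n+1), F_n], [F_n, F_(n-1)]] with Q = [[1,1],[1,0]].
n = 184 = 10111000₂. Square-and-multiply, entries mod 137:
Q^1 = [[1,1],[1,0]]
Q^2 = (Q^1)² = [[2,1],[1,1]]
Q^5 = (Q^2)²·Q = [[8,5],[5,3]]
Q^11 = (Q^5)²·Q = [[7,89],[89,55]]
Q^23 = (Q^11)²·Q = [[62,24],[24,38]]
Q^46 = (Q^23)² = [[36,71],[71,102]]
Q^92 = (Q^46)² = [[35,71],[71,101]]
Q^184 = (Q^92)² = [[101,66],[66,35]]
F_184 mod 137 = Q^184[0][1] = 66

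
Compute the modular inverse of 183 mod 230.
137

gcd(183, 230) = 1, so the inverse exists.
Extended Euclidean algorithm on (230, 183):
230 = 1 × 183 + 47  ⟹  47 = (1)·230 + (-1)·183
183 = 3 × 47 + 42  ⟹  42 = (-3)·230 + (4)·183
47 = 1 × 42 + 5  ⟹  5 = (4)·230 + (-5)·183
42 = 8 × 5 + 2  ⟹  2 = (-35)·230 + (44)·183
5 = 2 × 2 + 1  ⟹  1 = (74)·230 + (-93)·183
So (-93)·183 ≡ 1 (mod 230), i.e. 183^(-1) ≡ -93 ≡ 137 (mod 230).
Check: 183 × 137 = 25071 ≡ 1 (mod 230)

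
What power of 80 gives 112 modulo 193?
48

Baby-step giant-step with step n = ⌈√193⌉ = 14.
Baby steps 80^j mod 193 (j:value) for j=0..13: 0:1, 1:80, 2:31, 3:164, 4:189, 5:66, 6:69, 7:116, 8:16, 9:122, 10:110, 11:115, 12:129, 13:91.
Giant-step multiplier: 80^(-14) ≡ 80^(192-14) = 80^178 ≡ 25 (mod 193).
Giant steps γ_i = 112·25^i mod 193: γ_0=112, γ_1=98, γ_2=134, γ_3=69 (in table at j=6).
x = i·n + j = 3·14 + 6 = 48.
Check: 80^48 ≡ 112 (mod 193).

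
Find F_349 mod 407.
320

Matrix identity: Q^n = [[F_(n+1), F_n], [F_n, F_(n-1)]] with Q = [[1,1],[1,0]].
n = 349 = 101011101₂. Square-and-multiply, entries mod 407:
Q^1 = [[1,1],[1,0]]
Q^2 = (Q^1)² = [[2,1],[1,1]]
Q^5 = (Q^2)²·Q = [[8,5],[5,3]]
Q^10 = (Q^5)² = [[89,55],[55,34]]
Q^21 = (Q^10)²·Q = [[210,364],[364,253]]
Q^43 = (Q^21)²·Q = [[399,365],[365,34]]
Q^87 = (Q^43)²·Q = [[329,200],[200,129]]
Q^174 = (Q^87)² = [[93,25],[25,68]]
Q^349 = (Q^174)²·Q = [[275,320],[320,362]]
F_349 mod 407 = Q^349[0][1] = 320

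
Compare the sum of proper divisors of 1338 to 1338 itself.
abundant

Proper divisors of 1338: sum = 1 + 2 + 3 + 6 + 223 + 446 + 669 = 1350
Since 1350 > 1338, 1338 is abundant.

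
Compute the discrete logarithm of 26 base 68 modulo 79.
4

Baby-step giant-step with step n = ⌈√79⌉ = 9.
Baby steps 68^j mod 79 (j:value) for j=0..8: 0:1, 1:68, 2:42, 3:12, 4:26, 5:30, 6:65, 7:75, 8:44.
h = 26 is already in the table at j=4, so x = 4.
Check: 68^4 ≡ 26 (mod 79).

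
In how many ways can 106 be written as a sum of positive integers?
384276336

p(n) counts ways to write n as a sum of positive integers (order ignored).
Euler's pentagonal recurrence: p(k) = p(k-1) + p(k-2) - p(k-5) - p(k-7) + p(k-12) + p(k-15) - ... (offsets j(3j∓1)/2, signs ++--, p(0)=1, p(<0)=0).
DP table for k = 0..105: p(0)=1, p(1)=1, p(2)=2, p(3)=3, p(4)=5, p(5)=7, p(6)=11, p(7)=15, p(8)=22, p(9)=30, p(10)=42, p(11)=56, p(12)=77, p(13)=101, p(14)=135, p(15)=176, p(16)=231, p(17)=297, p(18)=385, p(19)=490, p(20)=627, p(21)=792, p(22)=1002, p(23)=1255, p(24)=1575, p(25)=1958, p(26)=2436, p(27)=3010, p(28)=3718, p(29)=4565, p(30)=5604, p(31)=6842, p(32)=8349, p(33)=10143, p(34)=12310, p(35)=14883, p(36)=17977, p(37)=21637, p(38)=26015, p(39)=31185, p(40)=37338, p(41)=44583, p(42)=53174, p(43)=63261, p(44)=75175, p(45)=89134, p(46)=105558, p(47)=124754, p(48)=147273, p(49)=173525, p(50)=204226, p(51)=239943, p(52)=281589, p(53)=329931, p(54)=386155, p(55)=451276, p(56)=526823, p(57)=614154, p(58)=715220, p(59)=831820, p(60)=966467, p(61)=1121505, p(62)=1300156, p(63)=1505499, p(64)=1741630, p(65)=2012558, p(66)=2323520, p(67)=2679689, p(68)=3087735, p(69)=3554345, p(70)=4087968, p(71)=4697205, p(72)=5392783, p(73)=6185689, p(74)=7089500, p(75)=8118264, p(76)=9289091, p(77)=10619863, p(78)=12132164, p(79)=13848650, p(80)=15796476, p(81)=18004327, p(82)=20506255, p(83)=23338469, p(84)=26543660, p(85)=30167357, p(86)=34262962, p(87)=38887673, p(88)=44108109, p(89)=49995925, p(90)=56634173, p(91)=64112359, p(92)=72533807, p(93)=82010177, p(94)=92669720, p(95)=104651419, p(96)=118114304, p(97)=133230930, p(98)=150198136, p(99)=169229875, p(100)=190569292, p(101)=214481126, p(102)=241265379, p(103)=271248950, p(104)=304801365, p(105)=342325709.
Final step: p(106) = p(105) + p(104) - p(101) - p(99) + p(94) + p(91) - p(84) - p(80) + p(71) + p(66) - p(55) - p(49) + p(36) + p(29) - p(14) - p(6)
= 342325709 + 304801365 - 214481126 - 169229875 + 92669720 + 64112359 - 26543660 - 15796476 + 4697205 + 2323520 - 451276 - 173525 + 17977 + 4565 - 135 - 11
= 384276336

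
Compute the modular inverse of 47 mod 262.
223

gcd(47, 262) = 1, so the inverse exists.
Extended Euclidean algorithm on (262, 47):
262 = 5 × 47 + 27  ⟹  27 = (1)·262 + (-5)·47
47 = 1 × 27 + 20  ⟹  20 = (-1)·262 + (6)·47
27 = 1 × 20 + 7  ⟹  7 = (2)·262 + (-11)·47
20 = 2 × 7 + 6  ⟹  6 = (-5)·262 + (28)·47
7 = 1 × 6 + 1  ⟹  1 = (7)·262 + (-39)·47
So (-39)·47 ≡ 1 (mod 262), i.e. 47^(-1) ≡ -39 ≡ 223 (mod 262).
Check: 47 × 223 = 10481 ≡ 1 (mod 262)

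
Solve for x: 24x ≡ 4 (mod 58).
x ≡ 5 (mod 29)

gcd(24, 58) = 2, which divides 4, so solutions exist.
Divide through by 2: 12x ≡ 2 (mod 29).
Find 12^(-1) mod 29 by the extended Euclidean algorithm:
29 = 2 × 12 + 5  ⟹  5 = (1)·29 + (-2)·12
12 = 2 × 5 + 2  ⟹  2 = (-2)·29 + (5)·12
5 = 2 × 2 + 1  ⟹  1 = (5)·29 + (-12)·12
So (-12)·12 ≡ 1 (mod 29), i.e. 12^(-1) ≡ -12 ≡ 17 (mod 29).
x ≡ 17 × 2 = 34 ≡ 5 (mod 29).
Check: 24 × 5 = 120 ≡ 4 (mod 58).
x ≡ 5 (mod 29), giving 2 solutions mod 58.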